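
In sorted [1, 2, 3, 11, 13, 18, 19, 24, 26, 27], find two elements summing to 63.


Two pointers: lo=0, hi=9
No pair sums to 63


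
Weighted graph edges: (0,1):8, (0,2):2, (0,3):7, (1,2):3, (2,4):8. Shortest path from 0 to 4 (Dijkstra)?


Dijkstra from 0:
Distances: {0: 0, 1: 5, 2: 2, 3: 7, 4: 10}
Shortest distance to 4 = 10, path = [0, 2, 4]


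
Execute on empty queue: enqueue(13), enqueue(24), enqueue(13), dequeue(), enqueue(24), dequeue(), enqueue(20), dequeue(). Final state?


enqueue(13) -> [13]
enqueue(24) -> [13, 24]
enqueue(13) -> [13, 24, 13]
dequeue() returns 13 -> [24, 13]
enqueue(24) -> [24, 13, 24]
dequeue() returns 24 -> [13, 24]
enqueue(20) -> [13, 24, 20]
dequeue() returns 13 -> [24, 20]
Final queue (front to back): [24, 20]


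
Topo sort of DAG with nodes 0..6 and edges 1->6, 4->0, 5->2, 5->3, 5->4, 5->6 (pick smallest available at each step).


Kahn's algorithm, process smallest node first
Order: [1, 5, 2, 3, 4, 0, 6]


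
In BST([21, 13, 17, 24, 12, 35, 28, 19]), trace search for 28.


BST root = 21
Search for 28: compare at each node
Path: [21, 24, 35, 28]


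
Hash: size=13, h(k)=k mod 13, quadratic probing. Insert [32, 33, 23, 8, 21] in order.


Insertions: 32->slot 6; 33->slot 7; 23->slot 10; 8->slot 8; 21->slot 9
Table: [None, None, None, None, None, None, 32, 33, 8, 21, 23, None, None]


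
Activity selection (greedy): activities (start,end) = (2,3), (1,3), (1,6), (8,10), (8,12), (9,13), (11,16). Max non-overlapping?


Greedy: pick earliest-ending, then skip overlaps.
Selected (3 activities): [(2, 3), (8, 10), (11, 16)]


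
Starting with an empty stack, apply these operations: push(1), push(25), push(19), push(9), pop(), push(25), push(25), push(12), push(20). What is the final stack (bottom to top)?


push(1) -> [1]
push(25) -> [1, 25]
push(19) -> [1, 25, 19]
push(9) -> [1, 25, 19, 9]
pop() returns 9 -> [1, 25, 19]
push(25) -> [1, 25, 19, 25]
push(25) -> [1, 25, 19, 25, 25]
push(12) -> [1, 25, 19, 25, 25, 12]
push(20) -> [1, 25, 19, 25, 25, 12, 20]
Final stack (bottom to top): [1, 25, 19, 25, 25, 12, 20]


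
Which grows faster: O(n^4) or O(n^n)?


quartic grows slower than n^n
O(n^4) is asymptotically smaller; O(n^n) grows faster


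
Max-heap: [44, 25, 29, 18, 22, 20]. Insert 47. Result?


Append 47: [44, 25, 29, 18, 22, 20, 47]
Bubble up: swap idx 6(47) with idx 2(29); swap idx 2(47) with idx 0(44)
Result: [47, 25, 44, 18, 22, 20, 29]


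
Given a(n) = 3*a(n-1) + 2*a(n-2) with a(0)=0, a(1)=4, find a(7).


Build bottom-up:
...a(5)=556, a(6)=1980, a(7)=3*1980+2*556=7052


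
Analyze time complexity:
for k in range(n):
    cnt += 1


Per nesting level: O(n) = O(n)
Complexity: O(n)


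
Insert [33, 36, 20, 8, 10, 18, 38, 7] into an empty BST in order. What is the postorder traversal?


Root = 33; build tree by BST insertion.
Postorder traversal: [7, 18, 10, 8, 20, 38, 36, 33]


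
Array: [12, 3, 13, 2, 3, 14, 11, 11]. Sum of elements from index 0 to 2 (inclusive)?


Prefix sums: [0, 12, 15, 28, 30, 33, 47, 58, 69]
Sum[0..2] = prefix[3] - prefix[0] = 28 - 0 = 28


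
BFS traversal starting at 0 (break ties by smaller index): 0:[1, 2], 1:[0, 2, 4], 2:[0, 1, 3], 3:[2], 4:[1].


BFS queue: start with [0]
Visit order: [0, 1, 2, 4, 3]


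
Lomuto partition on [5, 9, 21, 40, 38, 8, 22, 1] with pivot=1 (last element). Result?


Elements <= 1 go left of pivot.
Result: [1, 9, 21, 40, 38, 8, 22, 5], pivot at index 0


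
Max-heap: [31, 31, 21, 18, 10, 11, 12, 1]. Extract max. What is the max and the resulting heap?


Max = 31
Replace root with last, heapify down
Resulting heap: [31, 18, 21, 1, 10, 11, 12]


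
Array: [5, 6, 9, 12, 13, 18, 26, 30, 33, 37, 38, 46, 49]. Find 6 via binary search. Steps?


Search for 6:
[0,12] mid=6 arr[6]=26
[0,5] mid=2 arr[2]=9
[0,1] mid=0 arr[0]=5
[1,1] mid=1 arr[1]=6
Total: 4 comparisons


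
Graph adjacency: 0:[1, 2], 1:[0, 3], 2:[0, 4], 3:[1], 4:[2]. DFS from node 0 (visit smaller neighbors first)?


DFS stack-based: start with [0]
Visit order: [0, 1, 3, 2, 4]


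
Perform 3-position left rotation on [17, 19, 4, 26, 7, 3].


Left rotate by 3: [26, 7, 3, 17, 19, 4]


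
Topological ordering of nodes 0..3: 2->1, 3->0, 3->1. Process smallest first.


Kahn's algorithm, process smallest node first
Order: [2, 3, 0, 1]


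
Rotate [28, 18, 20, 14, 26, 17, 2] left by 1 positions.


Left rotate by 1: [18, 20, 14, 26, 17, 2, 28]


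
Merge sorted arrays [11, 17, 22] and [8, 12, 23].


Compare heads, take smaller each step.
Merged: [8, 11, 12, 17, 22, 23]


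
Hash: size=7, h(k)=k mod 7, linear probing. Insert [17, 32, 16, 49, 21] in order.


Insertions: 17->slot 3; 32->slot 4; 16->slot 2; 49->slot 0; 21->slot 1
Table: [49, 21, 16, 17, 32, None, None]


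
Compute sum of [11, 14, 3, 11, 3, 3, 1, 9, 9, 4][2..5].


Prefix sums: [0, 11, 25, 28, 39, 42, 45, 46, 55, 64, 68]
Sum[2..5] = prefix[6] - prefix[2] = 45 - 25 = 20


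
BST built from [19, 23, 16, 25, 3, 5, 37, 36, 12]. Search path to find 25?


BST root = 19
Search for 25: compare at each node
Path: [19, 23, 25]


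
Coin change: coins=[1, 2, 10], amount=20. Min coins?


dp[0]=0; dp[i]=1+min(dp[i-c] for c in coins)
...dp[15]=4, dp[16]=4, dp[17]=5, dp[18]=5, dp[19]=6, dp[20]=2
Minimum coins for 20 = 2


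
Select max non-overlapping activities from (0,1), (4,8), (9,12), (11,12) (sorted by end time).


Greedy: pick earliest-ending, then skip overlaps.
Selected (3 activities): [(0, 1), (4, 8), (9, 12)]


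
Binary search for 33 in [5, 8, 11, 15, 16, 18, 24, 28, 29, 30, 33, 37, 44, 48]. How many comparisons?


Search for 33:
[0,13] mid=6 arr[6]=24
[7,13] mid=10 arr[10]=33
Total: 2 comparisons


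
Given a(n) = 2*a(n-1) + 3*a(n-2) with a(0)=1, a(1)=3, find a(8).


Build bottom-up:
...a(6)=729, a(7)=2187, a(8)=2*2187+3*729=6561


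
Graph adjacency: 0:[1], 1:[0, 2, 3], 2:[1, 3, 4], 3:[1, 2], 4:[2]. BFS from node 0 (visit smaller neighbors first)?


BFS queue: start with [0]
Visit order: [0, 1, 2, 3, 4]


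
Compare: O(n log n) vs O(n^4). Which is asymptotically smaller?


linearithmic grows slower than quartic
O(n log n) is asymptotically smaller; O(n^4) grows faster


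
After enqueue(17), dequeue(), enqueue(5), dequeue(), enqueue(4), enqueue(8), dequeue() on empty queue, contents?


enqueue(17) -> [17]
dequeue() returns 17 -> []
enqueue(5) -> [5]
dequeue() returns 5 -> []
enqueue(4) -> [4]
enqueue(8) -> [4, 8]
dequeue() returns 4 -> [8]
Final queue (front to back): [8]


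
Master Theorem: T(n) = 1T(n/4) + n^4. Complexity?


a=1, b=4, c=4. log_4(1)=0 < c=4. Case 3: O(n^c) = O(n^4)
Complexity: O(n^4)


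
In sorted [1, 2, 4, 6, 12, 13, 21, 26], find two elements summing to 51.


Two pointers: lo=0, hi=7
No pair sums to 51


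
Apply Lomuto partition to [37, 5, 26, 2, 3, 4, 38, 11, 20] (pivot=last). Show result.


Elements <= 20 go left of pivot.
Result: [5, 2, 3, 4, 11, 20, 38, 26, 37], pivot at index 5


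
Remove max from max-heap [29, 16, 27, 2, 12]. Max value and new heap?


Max = 29
Replace root with last, heapify down
Resulting heap: [27, 16, 12, 2]


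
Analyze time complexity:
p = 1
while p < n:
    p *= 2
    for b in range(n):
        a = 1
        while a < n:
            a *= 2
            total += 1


Per nesting level: O(log n) * O(n) * O(log n) = O(n (log n)^2)
Complexity: O(n (log n)^2)


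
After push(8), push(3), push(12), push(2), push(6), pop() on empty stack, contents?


push(8) -> [8]
push(3) -> [8, 3]
push(12) -> [8, 3, 12]
push(2) -> [8, 3, 12, 2]
push(6) -> [8, 3, 12, 2, 6]
pop() returns 6 -> [8, 3, 12, 2]
Final stack (bottom to top): [8, 3, 12, 2]


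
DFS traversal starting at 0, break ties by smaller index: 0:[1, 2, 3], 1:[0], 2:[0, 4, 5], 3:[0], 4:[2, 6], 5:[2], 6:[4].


DFS stack-based: start with [0]
Visit order: [0, 1, 2, 4, 6, 5, 3]


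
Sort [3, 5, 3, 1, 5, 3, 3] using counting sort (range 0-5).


Count array: [0, 1, 0, 4, 0, 2]
Reconstruct: [1, 3, 3, 3, 3, 5, 5]


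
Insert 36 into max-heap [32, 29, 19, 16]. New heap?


Append 36: [32, 29, 19, 16, 36]
Bubble up: swap idx 4(36) with idx 1(29); swap idx 1(36) with idx 0(32)
Result: [36, 32, 19, 16, 29]


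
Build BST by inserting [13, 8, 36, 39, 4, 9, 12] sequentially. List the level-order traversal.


Root = 13; build tree by BST insertion.
Level-Order traversal: [13, 8, 36, 4, 9, 39, 12]


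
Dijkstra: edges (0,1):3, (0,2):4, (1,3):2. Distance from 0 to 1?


Dijkstra from 0:
Distances: {0: 0, 1: 3, 2: 4, 3: 5}
Shortest distance to 1 = 3, path = [0, 1]


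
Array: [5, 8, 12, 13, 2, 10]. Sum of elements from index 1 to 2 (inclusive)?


Prefix sums: [0, 5, 13, 25, 38, 40, 50]
Sum[1..2] = prefix[3] - prefix[1] = 25 - 5 = 20


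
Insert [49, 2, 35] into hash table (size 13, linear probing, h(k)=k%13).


Insertions: 49->slot 10; 2->slot 2; 35->slot 9
Table: [None, None, 2, None, None, None, None, None, None, 35, 49, None, None]


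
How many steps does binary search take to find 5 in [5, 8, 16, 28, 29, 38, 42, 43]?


Search for 5:
[0,7] mid=3 arr[3]=28
[0,2] mid=1 arr[1]=8
[0,0] mid=0 arr[0]=5
Total: 3 comparisons


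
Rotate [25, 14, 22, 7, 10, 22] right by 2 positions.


Right rotate by 2: [10, 22, 25, 14, 22, 7]


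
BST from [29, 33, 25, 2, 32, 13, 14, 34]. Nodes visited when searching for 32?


BST root = 29
Search for 32: compare at each node
Path: [29, 33, 32]


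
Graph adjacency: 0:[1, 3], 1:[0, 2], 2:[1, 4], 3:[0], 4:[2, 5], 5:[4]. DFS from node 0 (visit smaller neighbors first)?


DFS stack-based: start with [0]
Visit order: [0, 1, 2, 4, 5, 3]


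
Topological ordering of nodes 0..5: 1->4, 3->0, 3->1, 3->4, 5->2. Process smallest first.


Kahn's algorithm, process smallest node first
Order: [3, 0, 1, 4, 5, 2]


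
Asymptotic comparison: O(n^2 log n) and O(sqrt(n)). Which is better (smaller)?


sublinear grows slower than n^2 log n
O(sqrt(n)) is asymptotically smaller; O(n^2 log n) grows faster


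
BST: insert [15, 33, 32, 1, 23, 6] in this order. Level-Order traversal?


Root = 15; build tree by BST insertion.
Level-Order traversal: [15, 1, 33, 6, 32, 23]


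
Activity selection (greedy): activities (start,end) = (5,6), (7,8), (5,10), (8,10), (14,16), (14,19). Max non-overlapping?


Greedy: pick earliest-ending, then skip overlaps.
Selected (4 activities): [(5, 6), (7, 8), (8, 10), (14, 16)]


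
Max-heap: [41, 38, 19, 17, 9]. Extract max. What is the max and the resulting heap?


Max = 41
Replace root with last, heapify down
Resulting heap: [38, 17, 19, 9]


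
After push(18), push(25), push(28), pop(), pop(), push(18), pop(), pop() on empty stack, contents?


push(18) -> [18]
push(25) -> [18, 25]
push(28) -> [18, 25, 28]
pop() returns 28 -> [18, 25]
pop() returns 25 -> [18]
push(18) -> [18, 18]
pop() returns 18 -> [18]
pop() returns 18 -> []
Final stack (bottom to top): []


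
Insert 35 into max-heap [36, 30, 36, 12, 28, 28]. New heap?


Append 35: [36, 30, 36, 12, 28, 28, 35]
Bubble up: no swaps needed
Result: [36, 30, 36, 12, 28, 28, 35]


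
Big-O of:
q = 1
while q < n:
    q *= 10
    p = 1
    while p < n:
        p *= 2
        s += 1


Per nesting level: O(log n) * O(log n) = O((log n)^2)
Complexity: O((log n)^2)


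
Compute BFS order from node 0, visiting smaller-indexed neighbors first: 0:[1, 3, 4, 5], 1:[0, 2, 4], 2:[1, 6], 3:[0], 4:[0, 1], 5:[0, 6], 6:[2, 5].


BFS queue: start with [0]
Visit order: [0, 1, 3, 4, 5, 2, 6]


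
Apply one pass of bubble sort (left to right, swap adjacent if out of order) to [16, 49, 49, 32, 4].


After one pass: [16, 49, 32, 4, 49]


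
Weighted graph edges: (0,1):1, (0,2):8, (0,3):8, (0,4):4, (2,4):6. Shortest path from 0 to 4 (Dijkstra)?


Dijkstra from 0:
Distances: {0: 0, 1: 1, 2: 8, 3: 8, 4: 4}
Shortest distance to 4 = 4, path = [0, 4]


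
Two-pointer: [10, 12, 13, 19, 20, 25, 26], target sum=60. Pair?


Two pointers: lo=0, hi=6
No pair sums to 60


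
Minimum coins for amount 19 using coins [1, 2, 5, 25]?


dp[0]=0; dp[i]=1+min(dp[i-c] for c in coins)
...dp[14]=4, dp[15]=3, dp[16]=4, dp[17]=4, dp[18]=5, dp[19]=5
Minimum coins for 19 = 5


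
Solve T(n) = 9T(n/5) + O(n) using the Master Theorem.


a=9, b=5, c=1. log_5(9)=1.365 > c=1. Case 1: O(n^log_b(a)) = O(n^1.365)
Complexity: O(n^1.365)


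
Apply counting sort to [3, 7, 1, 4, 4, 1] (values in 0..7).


Count array: [0, 2, 0, 1, 2, 0, 0, 1]
Reconstruct: [1, 1, 3, 4, 4, 7]


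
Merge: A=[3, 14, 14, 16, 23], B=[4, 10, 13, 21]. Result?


Compare heads, take smaller each step.
Merged: [3, 4, 10, 13, 14, 14, 16, 21, 23]


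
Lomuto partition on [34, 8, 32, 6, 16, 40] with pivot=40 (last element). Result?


Elements <= 40 go left of pivot.
Result: [34, 8, 32, 6, 16, 40], pivot at index 5


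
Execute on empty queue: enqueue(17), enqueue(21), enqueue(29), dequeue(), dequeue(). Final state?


enqueue(17) -> [17]
enqueue(21) -> [17, 21]
enqueue(29) -> [17, 21, 29]
dequeue() returns 17 -> [21, 29]
dequeue() returns 21 -> [29]
Final queue (front to back): [29]


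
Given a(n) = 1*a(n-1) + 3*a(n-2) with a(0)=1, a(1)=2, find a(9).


Build bottom-up:
...a(7)=314, a(8)=725, a(9)=1*725+3*314=1667


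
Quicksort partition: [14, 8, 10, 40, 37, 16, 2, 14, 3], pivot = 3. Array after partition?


Elements <= 3 go left of pivot.
Result: [2, 3, 10, 40, 37, 16, 14, 14, 8], pivot at index 1


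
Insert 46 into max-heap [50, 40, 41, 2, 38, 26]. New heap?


Append 46: [50, 40, 41, 2, 38, 26, 46]
Bubble up: swap idx 6(46) with idx 2(41)
Result: [50, 40, 46, 2, 38, 26, 41]


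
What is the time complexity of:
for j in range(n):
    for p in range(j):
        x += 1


Per nesting level: O(n) * O(n) [triangular over j] = O(n^2)
Complexity: O(n^2)


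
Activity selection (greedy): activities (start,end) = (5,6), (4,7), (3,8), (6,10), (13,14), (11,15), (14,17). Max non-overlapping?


Greedy: pick earliest-ending, then skip overlaps.
Selected (4 activities): [(5, 6), (6, 10), (13, 14), (14, 17)]


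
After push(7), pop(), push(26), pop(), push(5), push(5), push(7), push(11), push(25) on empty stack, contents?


push(7) -> [7]
pop() returns 7 -> []
push(26) -> [26]
pop() returns 26 -> []
push(5) -> [5]
push(5) -> [5, 5]
push(7) -> [5, 5, 7]
push(11) -> [5, 5, 7, 11]
push(25) -> [5, 5, 7, 11, 25]
Final stack (bottom to top): [5, 5, 7, 11, 25]


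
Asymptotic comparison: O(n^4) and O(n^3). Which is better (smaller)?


cubic grows slower than quartic
O(n^3) is asymptotically smaller; O(n^4) grows faster


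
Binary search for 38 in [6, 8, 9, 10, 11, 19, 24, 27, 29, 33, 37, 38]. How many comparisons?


Search for 38:
[0,11] mid=5 arr[5]=19
[6,11] mid=8 arr[8]=29
[9,11] mid=10 arr[10]=37
[11,11] mid=11 arr[11]=38
Total: 4 comparisons


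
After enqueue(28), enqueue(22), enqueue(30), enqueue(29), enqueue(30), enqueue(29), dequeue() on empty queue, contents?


enqueue(28) -> [28]
enqueue(22) -> [28, 22]
enqueue(30) -> [28, 22, 30]
enqueue(29) -> [28, 22, 30, 29]
enqueue(30) -> [28, 22, 30, 29, 30]
enqueue(29) -> [28, 22, 30, 29, 30, 29]
dequeue() returns 28 -> [22, 30, 29, 30, 29]
Final queue (front to back): [22, 30, 29, 30, 29]


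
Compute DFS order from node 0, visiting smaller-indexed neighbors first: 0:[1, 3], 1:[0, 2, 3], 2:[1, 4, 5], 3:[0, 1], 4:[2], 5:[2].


DFS stack-based: start with [0]
Visit order: [0, 1, 2, 4, 5, 3]


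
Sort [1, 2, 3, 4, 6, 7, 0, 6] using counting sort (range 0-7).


Count array: [1, 1, 1, 1, 1, 0, 2, 1]
Reconstruct: [0, 1, 2, 3, 4, 6, 6, 7]


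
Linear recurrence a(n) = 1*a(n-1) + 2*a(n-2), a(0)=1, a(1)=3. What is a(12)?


Build bottom-up:
...a(10)=1365, a(11)=2731, a(12)=1*2731+2*1365=5461


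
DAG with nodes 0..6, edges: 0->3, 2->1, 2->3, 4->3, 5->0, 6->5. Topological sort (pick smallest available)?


Kahn's algorithm, process smallest node first
Order: [2, 1, 4, 6, 5, 0, 3]


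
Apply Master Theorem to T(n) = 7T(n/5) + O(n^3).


a=7, b=5, c=3. log_5(7)=1.209 < c=3. Case 3: O(n^c) = O(n^3)
Complexity: O(n^3)


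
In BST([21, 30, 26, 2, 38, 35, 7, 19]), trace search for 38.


BST root = 21
Search for 38: compare at each node
Path: [21, 30, 38]


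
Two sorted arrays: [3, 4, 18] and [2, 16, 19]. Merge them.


Compare heads, take smaller each step.
Merged: [2, 3, 4, 16, 18, 19]


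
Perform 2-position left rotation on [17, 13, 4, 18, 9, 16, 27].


Left rotate by 2: [4, 18, 9, 16, 27, 17, 13]


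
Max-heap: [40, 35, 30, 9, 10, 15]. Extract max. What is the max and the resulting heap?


Max = 40
Replace root with last, heapify down
Resulting heap: [35, 15, 30, 9, 10]


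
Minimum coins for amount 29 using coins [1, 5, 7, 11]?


dp[0]=0; dp[i]=1+min(dp[i-c] for c in coins)
...dp[24]=4, dp[25]=3, dp[26]=4, dp[27]=3, dp[28]=4, dp[29]=3
Minimum coins for 29 = 3


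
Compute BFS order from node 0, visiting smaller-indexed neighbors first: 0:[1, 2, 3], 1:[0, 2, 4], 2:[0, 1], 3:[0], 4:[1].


BFS queue: start with [0]
Visit order: [0, 1, 2, 3, 4]


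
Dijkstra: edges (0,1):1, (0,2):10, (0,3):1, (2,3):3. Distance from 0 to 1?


Dijkstra from 0:
Distances: {0: 0, 1: 1, 2: 4, 3: 1}
Shortest distance to 1 = 1, path = [0, 1]


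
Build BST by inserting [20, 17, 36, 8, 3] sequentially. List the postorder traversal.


Root = 20; build tree by BST insertion.
Postorder traversal: [3, 8, 17, 36, 20]


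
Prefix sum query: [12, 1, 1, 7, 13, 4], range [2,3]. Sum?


Prefix sums: [0, 12, 13, 14, 21, 34, 38]
Sum[2..3] = prefix[4] - prefix[2] = 21 - 13 = 8


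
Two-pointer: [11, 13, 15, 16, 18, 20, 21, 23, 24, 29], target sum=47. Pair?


Two pointers: lo=0, hi=9
Found pair: (18, 29) summing to 47


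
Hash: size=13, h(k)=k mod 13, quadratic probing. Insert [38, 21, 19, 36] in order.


Insertions: 38->slot 12; 21->slot 8; 19->slot 6; 36->slot 10
Table: [None, None, None, None, None, None, 19, None, 21, None, 36, None, 38]


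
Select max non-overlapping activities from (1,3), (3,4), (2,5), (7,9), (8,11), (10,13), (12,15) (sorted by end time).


Greedy: pick earliest-ending, then skip overlaps.
Selected (4 activities): [(1, 3), (3, 4), (7, 9), (10, 13)]


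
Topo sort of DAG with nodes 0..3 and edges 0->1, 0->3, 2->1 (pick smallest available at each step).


Kahn's algorithm, process smallest node first
Order: [0, 2, 1, 3]


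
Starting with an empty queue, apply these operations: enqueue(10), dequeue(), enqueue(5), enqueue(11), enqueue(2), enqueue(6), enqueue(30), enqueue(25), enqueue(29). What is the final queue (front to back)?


enqueue(10) -> [10]
dequeue() returns 10 -> []
enqueue(5) -> [5]
enqueue(11) -> [5, 11]
enqueue(2) -> [5, 11, 2]
enqueue(6) -> [5, 11, 2, 6]
enqueue(30) -> [5, 11, 2, 6, 30]
enqueue(25) -> [5, 11, 2, 6, 30, 25]
enqueue(29) -> [5, 11, 2, 6, 30, 25, 29]
Final queue (front to back): [5, 11, 2, 6, 30, 25, 29]


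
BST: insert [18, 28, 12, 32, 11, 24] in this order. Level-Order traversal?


Root = 18; build tree by BST insertion.
Level-Order traversal: [18, 12, 28, 11, 24, 32]


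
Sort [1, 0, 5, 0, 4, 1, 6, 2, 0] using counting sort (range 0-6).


Count array: [3, 2, 1, 0, 1, 1, 1]
Reconstruct: [0, 0, 0, 1, 1, 2, 4, 5, 6]


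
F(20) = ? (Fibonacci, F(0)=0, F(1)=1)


F(n)=F(n-1)+F(n-2)
...F(18)=2584, F(19)=4181, F(20)=6765


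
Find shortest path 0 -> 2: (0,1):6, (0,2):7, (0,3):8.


Dijkstra from 0:
Distances: {0: 0, 1: 6, 2: 7, 3: 8}
Shortest distance to 2 = 7, path = [0, 2]


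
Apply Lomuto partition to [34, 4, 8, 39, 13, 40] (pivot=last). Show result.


Elements <= 40 go left of pivot.
Result: [34, 4, 8, 39, 13, 40], pivot at index 5


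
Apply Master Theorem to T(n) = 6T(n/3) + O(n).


a=6, b=3, c=1. log_3(6)=1.631 > c=1. Case 1: O(n^log_b(a)) = O(n^1.631)
Complexity: O(n^1.631)


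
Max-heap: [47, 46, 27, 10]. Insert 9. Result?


Append 9: [47, 46, 27, 10, 9]
Bubble up: no swaps needed
Result: [47, 46, 27, 10, 9]


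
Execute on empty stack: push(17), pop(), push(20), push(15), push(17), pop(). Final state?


push(17) -> [17]
pop() returns 17 -> []
push(20) -> [20]
push(15) -> [20, 15]
push(17) -> [20, 15, 17]
pop() returns 17 -> [20, 15]
Final stack (bottom to top): [20, 15]


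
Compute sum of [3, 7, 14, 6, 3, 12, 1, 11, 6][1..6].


Prefix sums: [0, 3, 10, 24, 30, 33, 45, 46, 57, 63]
Sum[1..6] = prefix[7] - prefix[1] = 46 - 3 = 43


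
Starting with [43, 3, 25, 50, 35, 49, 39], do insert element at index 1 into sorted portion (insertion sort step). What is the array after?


After one pass: [3, 43, 25, 50, 35, 49, 39]


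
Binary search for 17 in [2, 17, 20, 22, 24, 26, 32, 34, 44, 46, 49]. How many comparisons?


Search for 17:
[0,10] mid=5 arr[5]=26
[0,4] mid=2 arr[2]=20
[0,1] mid=0 arr[0]=2
[1,1] mid=1 arr[1]=17
Total: 4 comparisons


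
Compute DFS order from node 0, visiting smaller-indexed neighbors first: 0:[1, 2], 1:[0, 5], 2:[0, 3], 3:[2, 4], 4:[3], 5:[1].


DFS stack-based: start with [0]
Visit order: [0, 1, 5, 2, 3, 4]


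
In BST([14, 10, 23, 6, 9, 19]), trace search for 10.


BST root = 14
Search for 10: compare at each node
Path: [14, 10]


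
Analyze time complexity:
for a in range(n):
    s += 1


Per nesting level: O(n) = O(n)
Complexity: O(n)


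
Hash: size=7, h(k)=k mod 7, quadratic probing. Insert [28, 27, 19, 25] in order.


Insertions: 28->slot 0; 27->slot 6; 19->slot 5; 25->slot 4
Table: [28, None, None, None, 25, 19, 27]


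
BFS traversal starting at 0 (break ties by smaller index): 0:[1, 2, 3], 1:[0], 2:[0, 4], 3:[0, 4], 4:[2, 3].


BFS queue: start with [0]
Visit order: [0, 1, 2, 3, 4]


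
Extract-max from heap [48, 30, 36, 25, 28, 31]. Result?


Max = 48
Replace root with last, heapify down
Resulting heap: [36, 30, 31, 25, 28]


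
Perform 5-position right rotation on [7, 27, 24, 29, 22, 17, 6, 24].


Right rotate by 5: [29, 22, 17, 6, 24, 7, 27, 24]


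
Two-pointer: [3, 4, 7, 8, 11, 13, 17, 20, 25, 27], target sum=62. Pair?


Two pointers: lo=0, hi=9
No pair sums to 62


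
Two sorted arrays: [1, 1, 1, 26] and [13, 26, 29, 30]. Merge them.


Compare heads, take smaller each step.
Merged: [1, 1, 1, 13, 26, 26, 29, 30]


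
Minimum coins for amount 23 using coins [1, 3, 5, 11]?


dp[0]=0; dp[i]=1+min(dp[i-c] for c in coins)
...dp[18]=4, dp[19]=3, dp[20]=4, dp[21]=3, dp[22]=2, dp[23]=3
Minimum coins for 23 = 3


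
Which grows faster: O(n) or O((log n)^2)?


polylogarithmic grows slower than linear
O((log n)^2) is asymptotically smaller; O(n) grows faster


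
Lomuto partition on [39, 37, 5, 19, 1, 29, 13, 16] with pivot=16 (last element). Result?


Elements <= 16 go left of pivot.
Result: [5, 1, 13, 16, 37, 29, 39, 19], pivot at index 3


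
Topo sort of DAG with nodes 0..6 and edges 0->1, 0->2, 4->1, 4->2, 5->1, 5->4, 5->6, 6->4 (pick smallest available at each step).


Kahn's algorithm, process smallest node first
Order: [0, 3, 5, 6, 4, 1, 2]


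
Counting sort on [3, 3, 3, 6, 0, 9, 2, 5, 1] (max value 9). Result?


Count array: [1, 1, 1, 3, 0, 1, 1, 0, 0, 1]
Reconstruct: [0, 1, 2, 3, 3, 3, 5, 6, 9]


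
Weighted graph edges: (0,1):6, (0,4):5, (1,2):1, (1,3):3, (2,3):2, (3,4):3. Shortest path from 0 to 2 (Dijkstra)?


Dijkstra from 0:
Distances: {0: 0, 1: 6, 2: 7, 3: 8, 4: 5}
Shortest distance to 2 = 7, path = [0, 1, 2]


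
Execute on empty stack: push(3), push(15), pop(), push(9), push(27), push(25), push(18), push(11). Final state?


push(3) -> [3]
push(15) -> [3, 15]
pop() returns 15 -> [3]
push(9) -> [3, 9]
push(27) -> [3, 9, 27]
push(25) -> [3, 9, 27, 25]
push(18) -> [3, 9, 27, 25, 18]
push(11) -> [3, 9, 27, 25, 18, 11]
Final stack (bottom to top): [3, 9, 27, 25, 18, 11]


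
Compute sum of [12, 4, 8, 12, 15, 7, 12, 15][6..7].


Prefix sums: [0, 12, 16, 24, 36, 51, 58, 70, 85]
Sum[6..7] = prefix[8] - prefix[6] = 85 - 58 = 27


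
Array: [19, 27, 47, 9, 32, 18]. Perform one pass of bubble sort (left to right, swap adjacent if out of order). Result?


After one pass: [19, 27, 9, 32, 18, 47]


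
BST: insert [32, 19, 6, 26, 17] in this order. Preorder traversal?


Root = 32; build tree by BST insertion.
Preorder traversal: [32, 19, 6, 17, 26]


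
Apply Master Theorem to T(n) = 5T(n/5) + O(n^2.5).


a=5, b=5, c=2.5. log_5(5)=1 < c=2.5. Case 3: O(n^c) = O(n^2.500)
Complexity: O(n^2.500)


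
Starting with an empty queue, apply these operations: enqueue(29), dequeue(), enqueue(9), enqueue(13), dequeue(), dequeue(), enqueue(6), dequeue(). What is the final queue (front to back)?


enqueue(29) -> [29]
dequeue() returns 29 -> []
enqueue(9) -> [9]
enqueue(13) -> [9, 13]
dequeue() returns 9 -> [13]
dequeue() returns 13 -> []
enqueue(6) -> [6]
dequeue() returns 6 -> []
Final queue (front to back): []


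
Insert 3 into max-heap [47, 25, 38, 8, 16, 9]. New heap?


Append 3: [47, 25, 38, 8, 16, 9, 3]
Bubble up: no swaps needed
Result: [47, 25, 38, 8, 16, 9, 3]


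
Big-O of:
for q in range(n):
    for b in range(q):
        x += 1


Per nesting level: O(n) * O(n) [triangular over q] = O(n^2)
Complexity: O(n^2)


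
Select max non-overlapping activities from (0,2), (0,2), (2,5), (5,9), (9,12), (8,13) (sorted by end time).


Greedy: pick earliest-ending, then skip overlaps.
Selected (4 activities): [(0, 2), (2, 5), (5, 9), (9, 12)]


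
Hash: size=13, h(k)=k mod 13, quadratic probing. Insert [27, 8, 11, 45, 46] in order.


Insertions: 27->slot 1; 8->slot 8; 11->slot 11; 45->slot 6; 46->slot 7
Table: [None, 27, None, None, None, None, 45, 46, 8, None, None, 11, None]


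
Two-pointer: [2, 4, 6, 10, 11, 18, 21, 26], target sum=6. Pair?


Two pointers: lo=0, hi=7
Found pair: (2, 4) summing to 6


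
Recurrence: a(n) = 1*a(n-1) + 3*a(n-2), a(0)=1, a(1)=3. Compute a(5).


Build bottom-up:
...a(3)=15, a(4)=33, a(5)=1*33+3*15=78


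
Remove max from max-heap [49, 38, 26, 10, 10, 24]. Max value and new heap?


Max = 49
Replace root with last, heapify down
Resulting heap: [38, 24, 26, 10, 10]


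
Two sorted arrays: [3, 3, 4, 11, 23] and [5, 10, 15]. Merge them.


Compare heads, take smaller each step.
Merged: [3, 3, 4, 5, 10, 11, 15, 23]


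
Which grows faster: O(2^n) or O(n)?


linear grows slower than exponential
O(n) is asymptotically smaller; O(2^n) grows faster


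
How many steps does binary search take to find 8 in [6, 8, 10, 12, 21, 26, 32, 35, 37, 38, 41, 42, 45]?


Search for 8:
[0,12] mid=6 arr[6]=32
[0,5] mid=2 arr[2]=10
[0,1] mid=0 arr[0]=6
[1,1] mid=1 arr[1]=8
Total: 4 comparisons


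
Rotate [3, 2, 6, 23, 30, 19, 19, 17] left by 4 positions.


Left rotate by 4: [30, 19, 19, 17, 3, 2, 6, 23]


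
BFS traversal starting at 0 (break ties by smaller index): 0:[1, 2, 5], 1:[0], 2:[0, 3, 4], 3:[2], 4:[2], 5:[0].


BFS queue: start with [0]
Visit order: [0, 1, 2, 5, 3, 4]


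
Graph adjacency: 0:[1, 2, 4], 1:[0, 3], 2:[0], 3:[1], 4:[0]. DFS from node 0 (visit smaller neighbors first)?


DFS stack-based: start with [0]
Visit order: [0, 1, 3, 2, 4]


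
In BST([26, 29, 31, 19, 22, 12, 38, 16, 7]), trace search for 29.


BST root = 26
Search for 29: compare at each node
Path: [26, 29]


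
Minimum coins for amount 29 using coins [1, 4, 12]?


dp[0]=0; dp[i]=1+min(dp[i-c] for c in coins)
...dp[24]=2, dp[25]=3, dp[26]=4, dp[27]=5, dp[28]=3, dp[29]=4
Minimum coins for 29 = 4


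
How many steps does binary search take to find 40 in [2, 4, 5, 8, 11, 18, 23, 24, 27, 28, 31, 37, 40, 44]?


Search for 40:
[0,13] mid=6 arr[6]=23
[7,13] mid=10 arr[10]=31
[11,13] mid=12 arr[12]=40
Total: 3 comparisons


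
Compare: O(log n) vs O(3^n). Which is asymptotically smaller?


logarithmic grows slower than exponential (base 3)
O(log n) is asymptotically smaller; O(3^n) grows faster


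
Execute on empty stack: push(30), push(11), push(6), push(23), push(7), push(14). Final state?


push(30) -> [30]
push(11) -> [30, 11]
push(6) -> [30, 11, 6]
push(23) -> [30, 11, 6, 23]
push(7) -> [30, 11, 6, 23, 7]
push(14) -> [30, 11, 6, 23, 7, 14]
Final stack (bottom to top): [30, 11, 6, 23, 7, 14]


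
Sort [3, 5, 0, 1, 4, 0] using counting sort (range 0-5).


Count array: [2, 1, 0, 1, 1, 1]
Reconstruct: [0, 0, 1, 3, 4, 5]


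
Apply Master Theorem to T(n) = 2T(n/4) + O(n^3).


a=2, b=4, c=3. log_4(2)=0.5 < c=3. Case 3: O(n^c) = O(n^3)
Complexity: O(n^3)


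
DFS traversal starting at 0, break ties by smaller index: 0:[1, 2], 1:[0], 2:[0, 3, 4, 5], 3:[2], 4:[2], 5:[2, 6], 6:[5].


DFS stack-based: start with [0]
Visit order: [0, 1, 2, 3, 4, 5, 6]


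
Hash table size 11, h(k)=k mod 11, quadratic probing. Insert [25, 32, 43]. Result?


Insertions: 25->slot 3; 32->slot 10; 43->slot 0
Table: [43, None, None, 25, None, None, None, None, None, None, 32]


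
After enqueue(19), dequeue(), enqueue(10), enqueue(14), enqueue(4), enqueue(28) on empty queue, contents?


enqueue(19) -> [19]
dequeue() returns 19 -> []
enqueue(10) -> [10]
enqueue(14) -> [10, 14]
enqueue(4) -> [10, 14, 4]
enqueue(28) -> [10, 14, 4, 28]
Final queue (front to back): [10, 14, 4, 28]


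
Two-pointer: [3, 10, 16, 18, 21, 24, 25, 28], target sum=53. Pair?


Two pointers: lo=0, hi=7
Found pair: (25, 28) summing to 53


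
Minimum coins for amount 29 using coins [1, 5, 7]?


dp[0]=0; dp[i]=1+min(dp[i-c] for c in coins)
...dp[24]=4, dp[25]=5, dp[26]=4, dp[27]=5, dp[28]=4, dp[29]=5
Minimum coins for 29 = 5


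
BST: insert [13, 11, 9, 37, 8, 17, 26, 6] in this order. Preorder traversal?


Root = 13; build tree by BST insertion.
Preorder traversal: [13, 11, 9, 8, 6, 37, 17, 26]


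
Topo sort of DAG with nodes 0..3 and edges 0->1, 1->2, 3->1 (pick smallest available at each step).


Kahn's algorithm, process smallest node first
Order: [0, 3, 1, 2]


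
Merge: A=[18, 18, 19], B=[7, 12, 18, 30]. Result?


Compare heads, take smaller each step.
Merged: [7, 12, 18, 18, 18, 19, 30]


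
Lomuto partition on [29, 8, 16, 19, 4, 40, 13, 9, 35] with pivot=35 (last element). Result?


Elements <= 35 go left of pivot.
Result: [29, 8, 16, 19, 4, 13, 9, 35, 40], pivot at index 7


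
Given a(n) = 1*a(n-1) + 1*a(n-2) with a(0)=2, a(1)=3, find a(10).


Build bottom-up:
...a(8)=89, a(9)=144, a(10)=1*144+1*89=233


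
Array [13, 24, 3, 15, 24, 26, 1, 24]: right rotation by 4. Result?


Right rotate by 4: [24, 26, 1, 24, 13, 24, 3, 15]


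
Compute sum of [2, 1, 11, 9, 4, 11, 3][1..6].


Prefix sums: [0, 2, 3, 14, 23, 27, 38, 41]
Sum[1..6] = prefix[7] - prefix[1] = 41 - 2 = 39


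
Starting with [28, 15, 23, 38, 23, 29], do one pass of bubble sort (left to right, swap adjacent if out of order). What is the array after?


After one pass: [15, 23, 28, 23, 29, 38]


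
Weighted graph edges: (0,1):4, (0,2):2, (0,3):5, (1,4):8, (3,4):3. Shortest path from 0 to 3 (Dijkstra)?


Dijkstra from 0:
Distances: {0: 0, 1: 4, 2: 2, 3: 5, 4: 8}
Shortest distance to 3 = 5, path = [0, 3]


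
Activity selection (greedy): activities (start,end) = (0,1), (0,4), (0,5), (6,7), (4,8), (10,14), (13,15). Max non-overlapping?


Greedy: pick earliest-ending, then skip overlaps.
Selected (3 activities): [(0, 1), (6, 7), (10, 14)]


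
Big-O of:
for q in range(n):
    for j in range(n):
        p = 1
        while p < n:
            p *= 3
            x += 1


Per nesting level: O(n) * O(n) * O(log n) = O(n^2 log n)
Complexity: O(n^2 log n)


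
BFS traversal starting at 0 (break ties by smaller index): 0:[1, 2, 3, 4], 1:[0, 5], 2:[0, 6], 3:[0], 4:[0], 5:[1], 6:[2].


BFS queue: start with [0]
Visit order: [0, 1, 2, 3, 4, 5, 6]


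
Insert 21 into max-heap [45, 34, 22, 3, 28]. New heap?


Append 21: [45, 34, 22, 3, 28, 21]
Bubble up: no swaps needed
Result: [45, 34, 22, 3, 28, 21]


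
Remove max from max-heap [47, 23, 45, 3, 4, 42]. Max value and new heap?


Max = 47
Replace root with last, heapify down
Resulting heap: [45, 23, 42, 3, 4]


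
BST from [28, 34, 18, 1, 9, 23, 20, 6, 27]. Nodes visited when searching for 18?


BST root = 28
Search for 18: compare at each node
Path: [28, 18]


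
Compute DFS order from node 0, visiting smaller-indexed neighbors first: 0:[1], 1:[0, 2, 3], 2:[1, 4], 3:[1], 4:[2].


DFS stack-based: start with [0]
Visit order: [0, 1, 2, 4, 3]


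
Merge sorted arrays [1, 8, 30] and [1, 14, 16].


Compare heads, take smaller each step.
Merged: [1, 1, 8, 14, 16, 30]


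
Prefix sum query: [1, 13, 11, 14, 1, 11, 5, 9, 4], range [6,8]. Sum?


Prefix sums: [0, 1, 14, 25, 39, 40, 51, 56, 65, 69]
Sum[6..8] = prefix[9] - prefix[6] = 69 - 51 = 18


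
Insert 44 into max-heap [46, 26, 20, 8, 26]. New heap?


Append 44: [46, 26, 20, 8, 26, 44]
Bubble up: swap idx 5(44) with idx 2(20)
Result: [46, 26, 44, 8, 26, 20]


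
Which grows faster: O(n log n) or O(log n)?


logarithmic grows slower than linearithmic
O(log n) is asymptotically smaller; O(n log n) grows faster


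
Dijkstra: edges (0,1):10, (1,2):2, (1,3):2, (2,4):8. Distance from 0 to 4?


Dijkstra from 0:
Distances: {0: 0, 1: 10, 2: 12, 3: 12, 4: 20}
Shortest distance to 4 = 20, path = [0, 1, 2, 4]


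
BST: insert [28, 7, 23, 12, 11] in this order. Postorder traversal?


Root = 28; build tree by BST insertion.
Postorder traversal: [11, 12, 23, 7, 28]


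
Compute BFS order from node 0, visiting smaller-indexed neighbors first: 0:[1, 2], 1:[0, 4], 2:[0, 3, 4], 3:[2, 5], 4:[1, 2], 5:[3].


BFS queue: start with [0]
Visit order: [0, 1, 2, 4, 3, 5]


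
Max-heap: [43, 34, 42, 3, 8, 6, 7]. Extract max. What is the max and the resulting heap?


Max = 43
Replace root with last, heapify down
Resulting heap: [42, 34, 7, 3, 8, 6]


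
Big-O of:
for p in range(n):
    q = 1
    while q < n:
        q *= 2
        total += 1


Per nesting level: O(n) * O(log n) = O(n log n)
Complexity: O(n log n)


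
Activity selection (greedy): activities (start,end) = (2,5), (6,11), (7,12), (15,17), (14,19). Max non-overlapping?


Greedy: pick earliest-ending, then skip overlaps.
Selected (3 activities): [(2, 5), (6, 11), (15, 17)]


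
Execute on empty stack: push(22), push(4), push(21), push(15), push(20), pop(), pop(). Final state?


push(22) -> [22]
push(4) -> [22, 4]
push(21) -> [22, 4, 21]
push(15) -> [22, 4, 21, 15]
push(20) -> [22, 4, 21, 15, 20]
pop() returns 20 -> [22, 4, 21, 15]
pop() returns 15 -> [22, 4, 21]
Final stack (bottom to top): [22, 4, 21]


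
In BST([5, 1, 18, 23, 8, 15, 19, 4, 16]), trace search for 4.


BST root = 5
Search for 4: compare at each node
Path: [5, 1, 4]


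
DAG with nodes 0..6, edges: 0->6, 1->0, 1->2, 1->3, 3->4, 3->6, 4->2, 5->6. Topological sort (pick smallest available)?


Kahn's algorithm, process smallest node first
Order: [1, 0, 3, 4, 2, 5, 6]


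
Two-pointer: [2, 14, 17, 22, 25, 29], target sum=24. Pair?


Two pointers: lo=0, hi=5
Found pair: (2, 22) summing to 24


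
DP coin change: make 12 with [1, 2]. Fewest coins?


dp[0]=0; dp[i]=1+min(dp[i-c] for c in coins)
...dp[7]=4, dp[8]=4, dp[9]=5, dp[10]=5, dp[11]=6, dp[12]=6
Minimum coins for 12 = 6


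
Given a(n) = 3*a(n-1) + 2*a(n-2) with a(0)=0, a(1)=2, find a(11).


Build bottom-up:
...a(9)=44726, a(10)=159294, a(11)=3*159294+2*44726=567334


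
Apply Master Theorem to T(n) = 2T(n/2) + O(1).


a=2, b=2, c=0. log_2(2)=1 > c=0. Case 1: O(n^log_b(a)) = O(n)
Complexity: O(n)


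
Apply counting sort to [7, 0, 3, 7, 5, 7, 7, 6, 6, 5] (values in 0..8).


Count array: [1, 0, 0, 1, 0, 2, 2, 4, 0]
Reconstruct: [0, 3, 5, 5, 6, 6, 7, 7, 7, 7]


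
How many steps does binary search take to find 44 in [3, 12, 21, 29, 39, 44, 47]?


Search for 44:
[0,6] mid=3 arr[3]=29
[4,6] mid=5 arr[5]=44
Total: 2 comparisons


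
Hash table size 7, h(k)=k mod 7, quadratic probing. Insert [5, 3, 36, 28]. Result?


Insertions: 5->slot 5; 3->slot 3; 36->slot 1; 28->slot 0
Table: [28, 36, None, 3, None, 5, None]


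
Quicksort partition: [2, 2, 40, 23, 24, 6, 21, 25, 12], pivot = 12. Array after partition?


Elements <= 12 go left of pivot.
Result: [2, 2, 6, 12, 24, 40, 21, 25, 23], pivot at index 3


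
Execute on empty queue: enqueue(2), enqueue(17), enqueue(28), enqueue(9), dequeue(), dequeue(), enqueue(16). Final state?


enqueue(2) -> [2]
enqueue(17) -> [2, 17]
enqueue(28) -> [2, 17, 28]
enqueue(9) -> [2, 17, 28, 9]
dequeue() returns 2 -> [17, 28, 9]
dequeue() returns 17 -> [28, 9]
enqueue(16) -> [28, 9, 16]
Final queue (front to back): [28, 9, 16]


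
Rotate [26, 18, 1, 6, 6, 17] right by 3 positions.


Right rotate by 3: [6, 6, 17, 26, 18, 1]


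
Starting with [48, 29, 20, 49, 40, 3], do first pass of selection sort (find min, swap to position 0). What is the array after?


After one pass: [3, 29, 20, 49, 40, 48]


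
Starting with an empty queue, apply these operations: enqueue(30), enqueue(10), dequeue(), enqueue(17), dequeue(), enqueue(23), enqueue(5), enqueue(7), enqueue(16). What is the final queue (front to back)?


enqueue(30) -> [30]
enqueue(10) -> [30, 10]
dequeue() returns 30 -> [10]
enqueue(17) -> [10, 17]
dequeue() returns 10 -> [17]
enqueue(23) -> [17, 23]
enqueue(5) -> [17, 23, 5]
enqueue(7) -> [17, 23, 5, 7]
enqueue(16) -> [17, 23, 5, 7, 16]
Final queue (front to back): [17, 23, 5, 7, 16]


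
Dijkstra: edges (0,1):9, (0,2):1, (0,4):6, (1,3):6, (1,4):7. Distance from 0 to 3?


Dijkstra from 0:
Distances: {0: 0, 1: 9, 2: 1, 3: 15, 4: 6}
Shortest distance to 3 = 15, path = [0, 1, 3]


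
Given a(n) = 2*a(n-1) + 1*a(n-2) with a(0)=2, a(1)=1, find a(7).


Build bottom-up:
...a(5)=53, a(6)=128, a(7)=2*128+1*53=309


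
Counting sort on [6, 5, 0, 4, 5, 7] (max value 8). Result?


Count array: [1, 0, 0, 0, 1, 2, 1, 1, 0]
Reconstruct: [0, 4, 5, 5, 6, 7]


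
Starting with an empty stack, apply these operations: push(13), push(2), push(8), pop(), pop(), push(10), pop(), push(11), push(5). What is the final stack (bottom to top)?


push(13) -> [13]
push(2) -> [13, 2]
push(8) -> [13, 2, 8]
pop() returns 8 -> [13, 2]
pop() returns 2 -> [13]
push(10) -> [13, 10]
pop() returns 10 -> [13]
push(11) -> [13, 11]
push(5) -> [13, 11, 5]
Final stack (bottom to top): [13, 11, 5]


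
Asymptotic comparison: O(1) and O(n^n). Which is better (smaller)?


constant grows slower than n^n
O(1) is asymptotically smaller; O(n^n) grows faster


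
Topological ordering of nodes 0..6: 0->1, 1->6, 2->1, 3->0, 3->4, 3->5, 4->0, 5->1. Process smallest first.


Kahn's algorithm, process smallest node first
Order: [2, 3, 4, 0, 5, 1, 6]


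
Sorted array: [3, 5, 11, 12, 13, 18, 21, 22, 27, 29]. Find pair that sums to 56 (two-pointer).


Two pointers: lo=0, hi=9
Found pair: (27, 29) summing to 56


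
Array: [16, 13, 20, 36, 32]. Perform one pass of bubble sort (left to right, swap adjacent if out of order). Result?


After one pass: [13, 16, 20, 32, 36]


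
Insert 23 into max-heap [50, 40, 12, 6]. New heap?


Append 23: [50, 40, 12, 6, 23]
Bubble up: no swaps needed
Result: [50, 40, 12, 6, 23]


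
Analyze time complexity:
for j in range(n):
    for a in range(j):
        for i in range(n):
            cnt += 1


Per nesting level: O(n) * O(n) [triangular over j] * O(n) = O(n^3)
Complexity: O(n^3)


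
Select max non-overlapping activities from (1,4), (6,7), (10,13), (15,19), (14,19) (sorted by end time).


Greedy: pick earliest-ending, then skip overlaps.
Selected (4 activities): [(1, 4), (6, 7), (10, 13), (15, 19)]
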